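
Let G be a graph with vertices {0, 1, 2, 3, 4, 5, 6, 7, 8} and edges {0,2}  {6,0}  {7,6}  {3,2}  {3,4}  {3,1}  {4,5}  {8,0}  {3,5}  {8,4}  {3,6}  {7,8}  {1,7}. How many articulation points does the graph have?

Removing 5, for instance, still leaves 1 component. No single vertex removal increases the component count — the graph has no articulation points.

0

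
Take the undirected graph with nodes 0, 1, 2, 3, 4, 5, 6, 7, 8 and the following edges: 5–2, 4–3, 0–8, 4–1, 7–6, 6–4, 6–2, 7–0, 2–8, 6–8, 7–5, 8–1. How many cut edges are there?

The edges on the cycle 7-0-8-6-7 are not bridges since each lies on that cycle.
But removing 4–3 disconnects 4 from 3 — this is a bridge.

1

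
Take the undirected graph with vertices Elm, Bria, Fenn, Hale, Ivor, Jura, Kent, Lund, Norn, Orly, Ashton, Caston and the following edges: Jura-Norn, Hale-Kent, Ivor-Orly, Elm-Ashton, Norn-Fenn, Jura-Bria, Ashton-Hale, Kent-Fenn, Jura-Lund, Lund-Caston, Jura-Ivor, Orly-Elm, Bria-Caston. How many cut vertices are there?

1

Removing Jura increases the component count from 1 to 2, so Jura is a cut vertex.
By contrast removing Kent leaves 1 component; it is not a cut vertex. No other vertex is a cut vertex either.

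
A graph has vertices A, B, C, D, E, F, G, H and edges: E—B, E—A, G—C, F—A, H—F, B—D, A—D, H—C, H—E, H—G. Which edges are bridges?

none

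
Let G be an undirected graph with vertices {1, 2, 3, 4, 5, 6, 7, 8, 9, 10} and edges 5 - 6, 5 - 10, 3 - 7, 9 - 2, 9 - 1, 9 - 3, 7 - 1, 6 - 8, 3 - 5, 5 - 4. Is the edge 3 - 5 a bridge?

Yes

Removing 3 - 5 leaves no path between 3 and 5: the component count goes from 1 to 2. So it is a bridge.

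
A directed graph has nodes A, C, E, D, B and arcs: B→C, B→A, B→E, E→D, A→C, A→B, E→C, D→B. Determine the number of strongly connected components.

2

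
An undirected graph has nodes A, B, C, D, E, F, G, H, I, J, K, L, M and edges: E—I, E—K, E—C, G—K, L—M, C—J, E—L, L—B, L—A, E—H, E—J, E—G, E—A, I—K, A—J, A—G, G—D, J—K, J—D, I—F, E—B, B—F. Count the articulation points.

2

Removing E increases the component count from 1 to 2, so E is a cut vertex.
Removing L increases the component count from 1 to 2, so L is a cut vertex.
By contrast removing C leaves 1 component; it is not a cut vertex. No other vertex is a cut vertex either.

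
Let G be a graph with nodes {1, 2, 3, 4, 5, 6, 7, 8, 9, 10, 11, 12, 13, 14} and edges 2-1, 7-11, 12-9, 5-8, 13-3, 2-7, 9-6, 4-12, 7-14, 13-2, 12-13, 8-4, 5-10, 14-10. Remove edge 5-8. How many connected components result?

5 and 8 are still connected via 5-10-14-7-2-13-12-4-8, so the component count stays at 1.

1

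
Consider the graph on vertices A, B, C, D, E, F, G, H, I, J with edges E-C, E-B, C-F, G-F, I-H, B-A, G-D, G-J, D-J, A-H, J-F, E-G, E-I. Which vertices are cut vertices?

Removing E increases the component count from 1 to 2, so E is a cut vertex.
By contrast removing F leaves 1 component; it is not a cut vertex. No other vertex is a cut vertex either.

E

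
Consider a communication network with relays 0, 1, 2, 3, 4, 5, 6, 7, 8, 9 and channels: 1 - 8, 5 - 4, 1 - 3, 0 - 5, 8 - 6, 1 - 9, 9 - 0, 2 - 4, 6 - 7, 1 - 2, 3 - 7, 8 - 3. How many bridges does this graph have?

The edges on the cycle 1-8-6-7-3-1 are not bridges since each lies on that cycle.
Every edge lies on some cycle, so there are no bridges.

0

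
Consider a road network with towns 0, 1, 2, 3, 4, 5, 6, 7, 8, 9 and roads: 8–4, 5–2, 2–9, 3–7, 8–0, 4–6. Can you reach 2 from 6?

No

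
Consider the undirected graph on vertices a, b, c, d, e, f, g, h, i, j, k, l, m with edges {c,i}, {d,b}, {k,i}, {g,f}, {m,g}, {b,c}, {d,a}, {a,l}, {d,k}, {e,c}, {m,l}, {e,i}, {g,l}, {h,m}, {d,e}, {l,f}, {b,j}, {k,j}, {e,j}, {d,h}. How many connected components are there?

Starting from a we can reach a, b, c, d, e, f, g, h, i, j, k, l, m. That is one component of size 13.
Total: 1 component.

1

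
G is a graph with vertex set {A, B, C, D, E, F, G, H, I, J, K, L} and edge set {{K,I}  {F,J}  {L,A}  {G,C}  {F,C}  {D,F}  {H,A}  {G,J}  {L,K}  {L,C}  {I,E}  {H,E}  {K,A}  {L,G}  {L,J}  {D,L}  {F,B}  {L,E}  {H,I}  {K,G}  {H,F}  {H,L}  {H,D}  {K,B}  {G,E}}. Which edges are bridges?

none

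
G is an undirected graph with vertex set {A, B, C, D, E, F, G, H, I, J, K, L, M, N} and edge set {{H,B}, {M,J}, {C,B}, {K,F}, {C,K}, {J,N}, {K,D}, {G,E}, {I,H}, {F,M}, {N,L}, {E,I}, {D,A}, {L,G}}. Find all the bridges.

The edges on the cycle C-K-F-M-J-N-L-G-E-I-H-B-C are not bridges since each lies on that cycle.
But removing K–D disconnects K from D; removing D–A disconnects D from A — these are bridges.

A-D, D-K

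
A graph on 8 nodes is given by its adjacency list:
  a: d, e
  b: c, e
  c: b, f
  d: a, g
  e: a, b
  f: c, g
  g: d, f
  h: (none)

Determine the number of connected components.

2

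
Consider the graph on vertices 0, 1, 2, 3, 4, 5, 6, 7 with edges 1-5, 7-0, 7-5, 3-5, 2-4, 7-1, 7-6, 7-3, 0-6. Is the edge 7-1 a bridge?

No

After removing 7-1, the path 7-5-1 still connects them, so the edge is not a bridge.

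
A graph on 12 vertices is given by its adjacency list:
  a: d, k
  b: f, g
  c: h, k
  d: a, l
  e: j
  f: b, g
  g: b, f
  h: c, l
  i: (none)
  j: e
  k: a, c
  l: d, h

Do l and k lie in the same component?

Yes

From l we can reach a, c, d, h, k, l, which includes k.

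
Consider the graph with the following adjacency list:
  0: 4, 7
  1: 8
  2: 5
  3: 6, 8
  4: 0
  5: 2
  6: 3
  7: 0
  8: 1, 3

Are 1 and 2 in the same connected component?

No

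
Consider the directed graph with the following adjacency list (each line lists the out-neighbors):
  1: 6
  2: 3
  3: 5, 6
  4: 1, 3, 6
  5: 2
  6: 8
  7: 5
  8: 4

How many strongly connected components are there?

2

{1, 2, 3, 4, 5, 6, 8} are all mutually reachable — one SCC of size 7.
{7} is an SCC by itself.
That gives 2 strongly connected components.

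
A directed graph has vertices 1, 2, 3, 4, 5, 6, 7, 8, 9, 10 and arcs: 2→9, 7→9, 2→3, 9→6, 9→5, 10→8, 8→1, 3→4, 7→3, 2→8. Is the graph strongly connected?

No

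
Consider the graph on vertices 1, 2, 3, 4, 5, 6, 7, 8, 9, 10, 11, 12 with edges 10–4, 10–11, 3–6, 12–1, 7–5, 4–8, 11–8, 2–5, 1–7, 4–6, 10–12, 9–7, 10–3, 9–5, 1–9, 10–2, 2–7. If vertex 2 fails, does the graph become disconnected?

No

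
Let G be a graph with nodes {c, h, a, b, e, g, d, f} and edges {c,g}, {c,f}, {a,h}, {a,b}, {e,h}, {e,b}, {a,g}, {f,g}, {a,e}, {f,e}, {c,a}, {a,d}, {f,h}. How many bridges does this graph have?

1

The edges on the cycle c-a-b-e-f-c are not bridges since each lies on that cycle.
But removing a - d disconnects a from d — this is a bridge.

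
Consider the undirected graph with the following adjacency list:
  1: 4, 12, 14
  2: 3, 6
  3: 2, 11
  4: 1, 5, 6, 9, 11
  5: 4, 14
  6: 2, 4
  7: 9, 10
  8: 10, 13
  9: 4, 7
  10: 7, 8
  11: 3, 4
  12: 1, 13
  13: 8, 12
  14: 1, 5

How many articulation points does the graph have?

Removing 4 increases the component count from 1 to 2, so 4 is a cut vertex.
By contrast removing 5 leaves 1 component; it is not a cut vertex. No other vertex is a cut vertex either.

1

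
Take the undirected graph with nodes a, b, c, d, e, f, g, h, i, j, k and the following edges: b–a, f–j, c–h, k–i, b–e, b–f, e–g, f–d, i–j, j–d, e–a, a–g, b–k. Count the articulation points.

1

Removing b increases the component count from 2 to 3, so b is a cut vertex.
By contrast removing k leaves 2 components; it is not a cut vertex. No other vertex is a cut vertex either.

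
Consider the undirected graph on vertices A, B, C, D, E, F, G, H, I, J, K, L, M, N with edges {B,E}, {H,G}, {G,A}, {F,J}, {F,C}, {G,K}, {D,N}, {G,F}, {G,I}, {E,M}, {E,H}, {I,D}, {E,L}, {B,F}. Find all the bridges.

The edges on the cycle B-E-H-G-F-B are not bridges since each lies on that cycle.
But removing E - L disconnects E from L; removing K - G disconnects K from G; removing F - J disconnects F from J; removing N - D disconnects N from D — these are bridges.
In total 9 edges are bridges.

A-G, C-F, D-I, D-N, E-L, E-M, F-J, G-I, G-K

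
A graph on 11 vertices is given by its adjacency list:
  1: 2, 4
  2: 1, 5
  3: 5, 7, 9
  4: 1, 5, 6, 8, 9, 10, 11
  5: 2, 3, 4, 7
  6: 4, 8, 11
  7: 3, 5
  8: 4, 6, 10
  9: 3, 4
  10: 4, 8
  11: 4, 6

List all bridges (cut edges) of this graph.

none

The edges on the cycle 4-9-3-7-5-4 are not bridges since each lies on that cycle.
Every edge lies on some cycle, so there are no bridges.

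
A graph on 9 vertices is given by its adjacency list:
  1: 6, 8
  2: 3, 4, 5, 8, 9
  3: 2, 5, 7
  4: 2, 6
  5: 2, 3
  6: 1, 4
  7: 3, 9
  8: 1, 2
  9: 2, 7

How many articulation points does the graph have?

1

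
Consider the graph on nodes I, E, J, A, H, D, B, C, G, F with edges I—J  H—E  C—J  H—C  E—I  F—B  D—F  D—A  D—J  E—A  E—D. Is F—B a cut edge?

Yes

Removing F—B leaves no path between F and B: the component count goes from 2 to 3. So it is a bridge.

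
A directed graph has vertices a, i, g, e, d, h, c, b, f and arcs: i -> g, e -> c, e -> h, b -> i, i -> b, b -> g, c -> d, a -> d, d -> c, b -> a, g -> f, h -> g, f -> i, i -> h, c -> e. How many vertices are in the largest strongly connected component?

9

{a, b, c, d, e, f, g, h, i} are all mutually reachable — one SCC of size 9.
The largest has 9 vertices.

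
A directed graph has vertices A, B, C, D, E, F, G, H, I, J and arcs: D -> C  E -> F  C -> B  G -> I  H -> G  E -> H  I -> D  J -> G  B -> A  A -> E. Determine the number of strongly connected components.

3

{A, B, C, D, E, G, H, I} are all mutually reachable — one SCC of size 8.
{F} is an SCC by itself.
{J} is an SCC by itself.
That gives 3 strongly connected components.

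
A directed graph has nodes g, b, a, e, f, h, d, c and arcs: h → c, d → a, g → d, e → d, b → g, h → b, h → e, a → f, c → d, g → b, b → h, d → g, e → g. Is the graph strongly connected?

No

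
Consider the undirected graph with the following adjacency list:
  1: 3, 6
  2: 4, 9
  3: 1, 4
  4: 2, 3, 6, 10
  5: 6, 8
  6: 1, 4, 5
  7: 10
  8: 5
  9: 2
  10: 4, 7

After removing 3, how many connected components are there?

1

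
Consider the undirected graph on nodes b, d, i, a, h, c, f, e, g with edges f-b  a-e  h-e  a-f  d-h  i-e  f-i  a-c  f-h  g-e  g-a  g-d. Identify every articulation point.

Removing a increases the component count from 1 to 2, so a is a cut vertex.
Removing f increases the component count from 1 to 2, so f is a cut vertex.
By contrast removing c leaves 1 component; it is not a cut vertex. No other vertex is a cut vertex either.

a, f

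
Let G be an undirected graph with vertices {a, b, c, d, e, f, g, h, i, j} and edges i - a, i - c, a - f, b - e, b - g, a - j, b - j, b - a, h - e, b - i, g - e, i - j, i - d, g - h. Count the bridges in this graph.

The edges on the cycle b-g-h-e-b are not bridges since each lies on that cycle.
But removing f - a disconnects f from a; removing i - d disconnects i from d; removing i - c disconnects i from c — these are bridges.
That makes 3 bridges.

3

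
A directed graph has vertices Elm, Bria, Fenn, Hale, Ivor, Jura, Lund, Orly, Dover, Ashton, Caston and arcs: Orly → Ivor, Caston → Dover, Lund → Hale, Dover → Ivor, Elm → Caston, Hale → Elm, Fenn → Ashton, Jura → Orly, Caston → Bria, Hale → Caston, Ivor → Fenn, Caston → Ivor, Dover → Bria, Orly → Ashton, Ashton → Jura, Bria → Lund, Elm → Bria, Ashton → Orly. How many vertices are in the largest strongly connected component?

6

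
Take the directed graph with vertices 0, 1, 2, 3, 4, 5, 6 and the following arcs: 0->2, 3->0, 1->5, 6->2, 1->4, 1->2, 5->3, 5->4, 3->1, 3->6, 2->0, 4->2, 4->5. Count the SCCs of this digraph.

{1, 3, 4, 5} are all mutually reachable — one SCC of size 4.
{0, 2} are all mutually reachable — one SCC of size 2.
{6} is an SCC by itself.
That gives 3 strongly connected components.

3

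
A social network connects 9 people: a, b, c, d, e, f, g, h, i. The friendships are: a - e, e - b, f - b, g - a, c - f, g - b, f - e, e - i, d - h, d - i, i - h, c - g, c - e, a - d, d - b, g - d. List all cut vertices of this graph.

none

Removing h, for instance, still leaves 1 component. No single vertex removal increases the component count — the graph has no articulation points.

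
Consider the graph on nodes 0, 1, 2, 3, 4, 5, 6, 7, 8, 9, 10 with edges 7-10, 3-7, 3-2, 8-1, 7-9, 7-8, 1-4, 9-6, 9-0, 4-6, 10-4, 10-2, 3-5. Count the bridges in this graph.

2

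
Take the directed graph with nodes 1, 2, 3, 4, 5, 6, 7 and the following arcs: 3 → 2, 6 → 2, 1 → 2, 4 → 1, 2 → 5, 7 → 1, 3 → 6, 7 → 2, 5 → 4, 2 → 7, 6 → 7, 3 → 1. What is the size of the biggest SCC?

5

{1, 2, 4, 5, 7} are all mutually reachable — one SCC of size 5.
{3} is an SCC by itself.
{6} is an SCC by itself.
The largest has 5 vertices.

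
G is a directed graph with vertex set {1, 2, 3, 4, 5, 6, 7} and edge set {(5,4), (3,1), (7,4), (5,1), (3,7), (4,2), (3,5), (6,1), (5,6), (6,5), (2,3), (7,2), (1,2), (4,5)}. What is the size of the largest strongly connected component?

7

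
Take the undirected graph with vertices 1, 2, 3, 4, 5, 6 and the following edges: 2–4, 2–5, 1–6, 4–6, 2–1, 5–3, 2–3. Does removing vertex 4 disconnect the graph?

No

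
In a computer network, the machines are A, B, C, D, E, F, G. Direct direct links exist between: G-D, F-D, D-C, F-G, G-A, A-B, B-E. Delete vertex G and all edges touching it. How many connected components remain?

With G gone, the remaining components are: {A, B, E}; {C, D, F}.
That is 2 components.

2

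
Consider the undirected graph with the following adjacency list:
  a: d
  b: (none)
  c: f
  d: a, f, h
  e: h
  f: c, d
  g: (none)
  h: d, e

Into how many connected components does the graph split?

b is isolated — a component by itself.
g is isolated — a component by itself.
Starting from a we can reach a, c, d, e, f, h. That is one component of size 6.
Total: 3 components.

3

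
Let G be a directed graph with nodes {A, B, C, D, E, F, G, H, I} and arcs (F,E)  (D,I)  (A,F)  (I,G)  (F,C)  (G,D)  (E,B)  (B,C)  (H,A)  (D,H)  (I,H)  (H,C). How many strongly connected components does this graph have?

7

{D, G, I} are all mutually reachable — one SCC of size 3.
{C} is an SCC by itself.
{B} is an SCC by itself.
{A} is an SCC by itself.
{F} is an SCC by itself.
(and 2 more singleton SCCs)
That gives 7 strongly connected components.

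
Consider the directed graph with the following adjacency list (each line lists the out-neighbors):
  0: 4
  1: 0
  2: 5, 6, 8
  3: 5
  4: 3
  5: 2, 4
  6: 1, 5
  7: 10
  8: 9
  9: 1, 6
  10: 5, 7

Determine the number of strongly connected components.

2

{0, 1, 2, 3, 4, 5, 6, 8, 9} are all mutually reachable — one SCC of size 9.
{7, 10} are all mutually reachable — one SCC of size 2.
That gives 2 strongly connected components.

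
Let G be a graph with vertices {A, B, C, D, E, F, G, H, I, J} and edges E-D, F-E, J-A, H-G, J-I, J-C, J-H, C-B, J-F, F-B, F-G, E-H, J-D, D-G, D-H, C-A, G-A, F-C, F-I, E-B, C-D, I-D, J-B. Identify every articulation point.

Removing G, for instance, still leaves 1 component. No single vertex removal increases the component count — the graph has no articulation points.

none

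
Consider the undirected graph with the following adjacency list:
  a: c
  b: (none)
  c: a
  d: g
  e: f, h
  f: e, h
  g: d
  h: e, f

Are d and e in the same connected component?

The component containing d is {d, g}, and e is not in it.

No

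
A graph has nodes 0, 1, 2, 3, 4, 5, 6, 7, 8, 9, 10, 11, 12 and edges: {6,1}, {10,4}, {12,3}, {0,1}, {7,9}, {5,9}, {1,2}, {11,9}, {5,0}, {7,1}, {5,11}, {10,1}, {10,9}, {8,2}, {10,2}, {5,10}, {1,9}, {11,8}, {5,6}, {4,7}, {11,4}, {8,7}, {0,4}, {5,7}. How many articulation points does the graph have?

Removing 3, for instance, still leaves 2 components. No single vertex removal increases the component count — the graph has no articulation points.

0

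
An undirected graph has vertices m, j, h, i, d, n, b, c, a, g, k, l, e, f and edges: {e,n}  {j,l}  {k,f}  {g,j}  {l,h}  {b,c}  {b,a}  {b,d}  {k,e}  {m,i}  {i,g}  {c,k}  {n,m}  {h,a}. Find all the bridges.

The edges on the cycle b-c-k-e-n-m-i-g-j-l-h-a-b are not bridges since each lies on that cycle.
But removing b—d disconnects b from d; removing k—f disconnects k from f — these are bridges.

b-d, f-k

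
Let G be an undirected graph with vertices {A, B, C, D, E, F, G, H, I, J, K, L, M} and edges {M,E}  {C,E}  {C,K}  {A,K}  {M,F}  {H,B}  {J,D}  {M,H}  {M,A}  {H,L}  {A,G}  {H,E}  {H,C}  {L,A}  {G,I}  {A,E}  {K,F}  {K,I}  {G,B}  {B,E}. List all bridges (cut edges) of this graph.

The edges on the cycle M-H-L-A-M are not bridges since each lies on that cycle.
But removing J–D disconnects J from D — this is a bridge.

D-J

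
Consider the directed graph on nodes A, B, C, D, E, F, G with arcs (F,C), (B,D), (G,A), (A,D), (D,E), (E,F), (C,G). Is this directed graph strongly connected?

There is no directed path from F to B, so the graph is not strongly connected.

No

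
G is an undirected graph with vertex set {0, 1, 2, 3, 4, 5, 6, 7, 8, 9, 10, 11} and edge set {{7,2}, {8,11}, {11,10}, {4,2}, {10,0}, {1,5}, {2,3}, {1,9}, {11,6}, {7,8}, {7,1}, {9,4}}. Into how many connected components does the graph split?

1

Starting from 0 we can reach 0, 1, 2, 3, 4, 5, 6, 7, 8, 9, 10, 11. That is one component of size 12.
Total: 1 component.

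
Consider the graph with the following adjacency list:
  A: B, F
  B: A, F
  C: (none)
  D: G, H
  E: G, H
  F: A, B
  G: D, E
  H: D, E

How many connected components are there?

3

C is isolated — a component by itself.
Starting from A we can reach A, B, F. That is one component of size 3.
Starting from D we can reach D, E, G, H. That is one component of size 4.
Total: 3 components.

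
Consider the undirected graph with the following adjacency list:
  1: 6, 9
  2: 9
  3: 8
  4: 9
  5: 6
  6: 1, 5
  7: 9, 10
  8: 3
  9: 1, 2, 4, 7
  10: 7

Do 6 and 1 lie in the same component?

Yes

From 6 we can reach 1, 2, 4, 5, 6, 7, 9, 10, which includes 1.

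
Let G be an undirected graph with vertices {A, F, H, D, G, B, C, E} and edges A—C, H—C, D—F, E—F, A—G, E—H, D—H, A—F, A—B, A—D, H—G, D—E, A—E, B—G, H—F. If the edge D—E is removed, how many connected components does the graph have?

D and E are still connected via D-A-E, so the component count stays at 1.

1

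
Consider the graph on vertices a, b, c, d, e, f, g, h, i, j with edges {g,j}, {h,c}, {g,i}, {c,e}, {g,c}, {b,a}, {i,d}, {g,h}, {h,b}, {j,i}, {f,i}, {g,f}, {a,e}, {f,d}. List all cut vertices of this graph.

g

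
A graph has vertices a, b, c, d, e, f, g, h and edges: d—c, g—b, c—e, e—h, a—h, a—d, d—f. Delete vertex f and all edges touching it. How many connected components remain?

With f gone, the remaining components are: {b, g}; {a, c, d, e, h}.
That is 2 components.

2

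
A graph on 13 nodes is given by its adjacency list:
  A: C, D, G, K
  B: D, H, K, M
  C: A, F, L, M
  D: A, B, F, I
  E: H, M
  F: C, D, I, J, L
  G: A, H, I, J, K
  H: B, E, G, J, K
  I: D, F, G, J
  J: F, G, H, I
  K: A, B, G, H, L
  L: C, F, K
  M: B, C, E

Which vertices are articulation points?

none

Removing D, for instance, still leaves 1 component. No single vertex removal increases the component count — the graph has no articulation points.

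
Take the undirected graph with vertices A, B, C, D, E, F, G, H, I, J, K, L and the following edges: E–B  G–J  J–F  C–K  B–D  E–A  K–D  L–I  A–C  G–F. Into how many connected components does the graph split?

4

H is isolated — a component by itself.
Starting from I we can reach I, L. That is one component of size 2.
Starting from F we can reach F, G, J. That is one component of size 3.
Starting from A we can reach A, B, C, D, E, K. That is one component of size 6.
Total: 4 components.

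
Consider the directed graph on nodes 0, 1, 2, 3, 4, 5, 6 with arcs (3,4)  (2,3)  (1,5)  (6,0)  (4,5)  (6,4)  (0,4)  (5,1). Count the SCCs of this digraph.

6

{1, 5} are all mutually reachable — one SCC of size 2.
{4} is an SCC by itself.
{6} is an SCC by itself.
{3} is an SCC by itself.
{0} is an SCC by itself.
(and 1 more singleton SCC)
That gives 6 strongly connected components.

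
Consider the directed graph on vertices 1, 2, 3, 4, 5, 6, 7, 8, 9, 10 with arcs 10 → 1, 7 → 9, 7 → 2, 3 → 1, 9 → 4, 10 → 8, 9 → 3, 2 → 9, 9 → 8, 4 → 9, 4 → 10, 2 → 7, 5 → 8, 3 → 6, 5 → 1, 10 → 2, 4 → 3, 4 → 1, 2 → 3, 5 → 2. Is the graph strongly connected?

No

There is no directed path from 2 to 5, so the graph is not strongly connected.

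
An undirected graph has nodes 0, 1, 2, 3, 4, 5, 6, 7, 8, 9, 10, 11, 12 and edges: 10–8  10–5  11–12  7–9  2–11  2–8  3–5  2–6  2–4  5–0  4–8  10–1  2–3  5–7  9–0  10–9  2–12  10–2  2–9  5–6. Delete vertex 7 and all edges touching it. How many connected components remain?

1

With 7 gone, the remaining components are: {0, 1, 2, 3, 4, 5, 6, 8, 9, 10, 11, 12}.
That is 1 component.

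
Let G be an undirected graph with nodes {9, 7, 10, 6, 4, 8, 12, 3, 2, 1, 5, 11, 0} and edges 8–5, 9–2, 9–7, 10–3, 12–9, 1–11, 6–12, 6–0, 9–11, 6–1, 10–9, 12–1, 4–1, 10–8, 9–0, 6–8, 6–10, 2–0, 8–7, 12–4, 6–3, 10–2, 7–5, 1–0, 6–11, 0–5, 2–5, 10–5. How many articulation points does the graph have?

Removing 0, for instance, still leaves 1 component. No single vertex removal increases the component count — the graph has no articulation points.

0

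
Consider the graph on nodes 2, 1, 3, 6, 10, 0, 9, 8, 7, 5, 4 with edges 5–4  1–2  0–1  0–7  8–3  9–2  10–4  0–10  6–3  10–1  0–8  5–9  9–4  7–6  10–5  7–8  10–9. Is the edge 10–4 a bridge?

No

After removing 10–4, the path 10-5-4 still connects them, so the edge is not a bridge.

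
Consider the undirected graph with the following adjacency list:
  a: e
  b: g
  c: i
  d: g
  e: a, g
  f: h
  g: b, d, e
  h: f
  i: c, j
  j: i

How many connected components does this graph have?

3

Starting from f we can reach f, h. That is one component of size 2.
Starting from c we can reach c, i, j. That is one component of size 3.
Starting from a we can reach a, b, d, e, g. That is one component of size 5.
Total: 3 components.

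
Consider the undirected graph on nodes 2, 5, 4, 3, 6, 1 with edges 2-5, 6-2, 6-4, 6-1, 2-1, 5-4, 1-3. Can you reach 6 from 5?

From 5 we can reach 1, 2, 3, 4, 5, 6, which includes 6.

Yes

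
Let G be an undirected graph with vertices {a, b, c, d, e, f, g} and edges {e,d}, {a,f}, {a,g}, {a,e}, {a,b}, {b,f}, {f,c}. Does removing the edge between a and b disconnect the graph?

After removing a - b, the path a-f-b still connects them, so the edge is not a bridge.

No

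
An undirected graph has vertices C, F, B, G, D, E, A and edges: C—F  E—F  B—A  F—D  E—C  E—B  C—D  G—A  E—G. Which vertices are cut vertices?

E

Removing E increases the component count from 1 to 2, so E is a cut vertex.
By contrast removing B leaves 1 component; it is not a cut vertex. No other vertex is a cut vertex either.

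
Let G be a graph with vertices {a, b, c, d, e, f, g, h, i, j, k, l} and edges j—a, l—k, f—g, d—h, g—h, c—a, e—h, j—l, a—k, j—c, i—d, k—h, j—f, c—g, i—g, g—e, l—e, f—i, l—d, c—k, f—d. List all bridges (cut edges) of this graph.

none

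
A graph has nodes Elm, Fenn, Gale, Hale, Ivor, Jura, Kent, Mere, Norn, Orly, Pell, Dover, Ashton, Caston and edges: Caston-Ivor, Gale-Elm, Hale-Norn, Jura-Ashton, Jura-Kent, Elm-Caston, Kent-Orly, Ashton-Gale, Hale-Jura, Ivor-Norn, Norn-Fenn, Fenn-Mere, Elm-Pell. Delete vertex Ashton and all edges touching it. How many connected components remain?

2

With Ashton gone, the remaining components are: {Dover}; {Elm, Fenn, Gale, Hale, Ivor, Jura, Kent, Mere, Norn, Orly, Pell, Caston}.
That is 2 components.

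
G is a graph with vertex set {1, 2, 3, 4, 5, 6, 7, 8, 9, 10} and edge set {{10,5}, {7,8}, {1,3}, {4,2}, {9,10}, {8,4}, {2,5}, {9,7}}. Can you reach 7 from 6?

The component containing 6 is {6}, and 7 is not in it.

No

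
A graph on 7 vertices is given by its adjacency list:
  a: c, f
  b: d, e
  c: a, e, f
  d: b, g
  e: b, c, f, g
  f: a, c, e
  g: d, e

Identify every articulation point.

Removing e increases the component count from 1 to 2, so e is a cut vertex.
By contrast removing b leaves 1 component; it is not a cut vertex. No other vertex is a cut vertex either.

e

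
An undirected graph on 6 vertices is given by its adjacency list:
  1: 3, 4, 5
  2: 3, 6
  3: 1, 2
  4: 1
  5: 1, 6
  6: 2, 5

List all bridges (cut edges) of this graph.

1-4

The edges on the cycle 6-5-1-3-2-6 are not bridges since each lies on that cycle.
But removing 1-4 disconnects 1 from 4 — this is a bridge.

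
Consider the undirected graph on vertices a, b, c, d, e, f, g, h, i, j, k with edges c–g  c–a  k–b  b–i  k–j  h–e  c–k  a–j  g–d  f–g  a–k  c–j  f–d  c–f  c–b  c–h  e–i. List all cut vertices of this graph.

Removing c increases the component count from 1 to 2, so c is a cut vertex.
By contrast removing f leaves 1 component; it is not a cut vertex. No other vertex is a cut vertex either.

c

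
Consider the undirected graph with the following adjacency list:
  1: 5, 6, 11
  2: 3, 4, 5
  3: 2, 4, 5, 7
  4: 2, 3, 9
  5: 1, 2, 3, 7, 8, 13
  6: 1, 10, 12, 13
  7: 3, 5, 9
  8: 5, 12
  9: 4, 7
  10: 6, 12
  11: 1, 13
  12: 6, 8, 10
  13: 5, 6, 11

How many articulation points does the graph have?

Removing 5 increases the component count from 1 to 2, so 5 is a cut vertex.
By contrast removing 13 leaves 1 component; it is not a cut vertex. No other vertex is a cut vertex either.

1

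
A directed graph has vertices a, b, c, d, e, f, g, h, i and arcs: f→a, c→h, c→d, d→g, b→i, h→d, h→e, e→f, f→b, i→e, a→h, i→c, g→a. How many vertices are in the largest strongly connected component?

{a, b, c, d, e, f, g, h, i} are all mutually reachable — one SCC of size 9.
The largest has 9 vertices.

9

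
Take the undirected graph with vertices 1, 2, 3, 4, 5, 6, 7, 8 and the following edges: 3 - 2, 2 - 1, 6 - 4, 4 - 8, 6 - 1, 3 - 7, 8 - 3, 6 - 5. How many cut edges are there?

2

The edges on the cycle 6-4-8-3-2-1-6 are not bridges since each lies on that cycle.
But removing 6 - 5 disconnects 6 from 5; removing 3 - 7 disconnects 3 from 7 — these are bridges.
That makes 2 bridges.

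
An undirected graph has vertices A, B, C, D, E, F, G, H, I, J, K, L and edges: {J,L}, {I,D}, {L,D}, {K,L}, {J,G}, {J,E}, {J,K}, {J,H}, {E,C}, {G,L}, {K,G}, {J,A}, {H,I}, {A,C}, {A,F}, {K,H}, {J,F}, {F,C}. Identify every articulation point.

J

Removing J increases the component count from 2 to 3, so J is a cut vertex.
By contrast removing G leaves 2 components; it is not a cut vertex. No other vertex is a cut vertex either.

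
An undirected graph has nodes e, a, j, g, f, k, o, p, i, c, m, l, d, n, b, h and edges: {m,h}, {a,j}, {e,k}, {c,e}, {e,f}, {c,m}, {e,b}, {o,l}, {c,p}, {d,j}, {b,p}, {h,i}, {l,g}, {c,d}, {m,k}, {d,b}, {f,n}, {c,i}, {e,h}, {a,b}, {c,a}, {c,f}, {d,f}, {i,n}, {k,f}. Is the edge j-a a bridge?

No

After removing j-a, the path j-d-c-a still connects them, so the edge is not a bridge.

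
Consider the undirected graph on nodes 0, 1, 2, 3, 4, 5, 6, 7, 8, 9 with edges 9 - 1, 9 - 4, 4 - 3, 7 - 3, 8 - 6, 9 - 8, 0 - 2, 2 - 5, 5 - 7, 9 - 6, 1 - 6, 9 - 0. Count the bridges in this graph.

0

The edges on the cycle 9-0-2-5-7-3-4-9 are not bridges since each lies on that cycle.
Every edge lies on some cycle, so there are no bridges.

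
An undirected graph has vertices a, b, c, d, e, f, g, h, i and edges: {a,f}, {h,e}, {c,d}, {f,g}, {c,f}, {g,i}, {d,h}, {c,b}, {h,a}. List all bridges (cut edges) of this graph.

b-c, e-h, f-g, g-i

The edges on the cycle c-d-h-a-f-c are not bridges since each lies on that cycle.
But removing f - g disconnects f from g; removing h - e disconnects h from e; removing c - b disconnects c from b; removing i - g disconnects i from g — these are bridges.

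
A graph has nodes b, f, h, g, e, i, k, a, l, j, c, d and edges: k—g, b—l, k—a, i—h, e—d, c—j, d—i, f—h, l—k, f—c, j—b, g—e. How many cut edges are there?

The edges on the cycle f-c-j-b-l-k-g-e-d-i-h-f are not bridges since each lies on that cycle.
But removing a—k disconnects a from k — this is a bridge.

1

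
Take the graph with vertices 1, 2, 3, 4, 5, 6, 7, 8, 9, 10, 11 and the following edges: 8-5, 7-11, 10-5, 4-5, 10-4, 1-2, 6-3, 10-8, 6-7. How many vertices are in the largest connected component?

4

9 is isolated — a component by itself.
Starting from 1 we can reach 1, 2. That is one component of size 2.
Starting from 4 we can reach 4, 5, 8, 10. That is one component of size 4.
Starting from 3 we can reach 3, 6, 7, 11. That is one component of size 4.
The largest has 4 vertices.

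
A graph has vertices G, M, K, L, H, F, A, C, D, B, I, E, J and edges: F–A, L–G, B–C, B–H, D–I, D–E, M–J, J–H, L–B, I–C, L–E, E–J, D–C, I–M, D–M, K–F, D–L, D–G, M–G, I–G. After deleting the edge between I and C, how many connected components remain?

I and C are still connected via I-D-C, so the component count stays at 2.

2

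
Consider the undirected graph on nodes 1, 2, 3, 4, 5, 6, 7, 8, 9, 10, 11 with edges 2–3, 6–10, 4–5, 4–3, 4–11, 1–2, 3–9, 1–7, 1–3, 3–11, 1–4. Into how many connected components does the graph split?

8 is isolated — a component by itself.
Starting from 6 we can reach 6, 10. That is one component of size 2.
Starting from 1 we can reach 1, 2, 3, 4, 5, 7, 9, 11. That is one component of size 8.
Total: 3 components.

3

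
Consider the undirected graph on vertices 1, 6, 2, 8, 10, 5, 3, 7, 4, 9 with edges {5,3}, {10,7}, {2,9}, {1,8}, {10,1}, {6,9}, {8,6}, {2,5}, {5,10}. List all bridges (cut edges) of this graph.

The edges on the cycle 2-5-10-1-8-6-9-2 are not bridges since each lies on that cycle.
But removing 7-10 disconnects 7 from 10; removing 5-3 disconnects 5 from 3 — these are bridges.

10-7, 3-5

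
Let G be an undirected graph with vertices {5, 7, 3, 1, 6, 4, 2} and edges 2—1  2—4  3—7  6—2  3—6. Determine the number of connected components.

2

5 is isolated — a component by itself.
Starting from 1 we can reach 1, 2, 3, 4, 6, 7. That is one component of size 6.
Total: 2 components.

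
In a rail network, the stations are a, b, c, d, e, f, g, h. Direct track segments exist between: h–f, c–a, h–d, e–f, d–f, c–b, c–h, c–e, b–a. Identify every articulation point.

c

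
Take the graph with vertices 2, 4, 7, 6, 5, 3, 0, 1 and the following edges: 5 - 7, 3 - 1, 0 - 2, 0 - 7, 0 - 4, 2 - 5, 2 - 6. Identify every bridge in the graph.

The edges on the cycle 0-2-5-7-0 are not bridges since each lies on that cycle.
But removing 3 - 1 disconnects 3 from 1; removing 2 - 6 disconnects 2 from 6; removing 0 - 4 disconnects 0 from 4 — these are bridges.

0-4, 1-3, 2-6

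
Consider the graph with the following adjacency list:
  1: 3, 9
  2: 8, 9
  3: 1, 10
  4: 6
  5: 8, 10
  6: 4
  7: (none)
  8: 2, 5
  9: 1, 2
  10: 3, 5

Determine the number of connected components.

3

7 is isolated — a component by itself.
Starting from 4 we can reach 4, 6. That is one component of size 2.
Starting from 1 we can reach 1, 2, 3, 5, 8, 9, 10. That is one component of size 7.
Total: 3 components.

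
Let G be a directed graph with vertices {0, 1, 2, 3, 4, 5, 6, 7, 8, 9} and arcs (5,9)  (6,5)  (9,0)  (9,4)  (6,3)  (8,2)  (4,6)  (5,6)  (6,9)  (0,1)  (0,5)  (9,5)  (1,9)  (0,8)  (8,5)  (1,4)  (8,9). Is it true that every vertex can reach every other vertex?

No

There is no directed path from 9 to 7, so the graph is not strongly connected.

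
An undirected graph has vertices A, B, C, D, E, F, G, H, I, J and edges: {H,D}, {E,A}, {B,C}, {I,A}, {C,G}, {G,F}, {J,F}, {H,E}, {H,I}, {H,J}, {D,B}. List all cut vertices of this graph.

H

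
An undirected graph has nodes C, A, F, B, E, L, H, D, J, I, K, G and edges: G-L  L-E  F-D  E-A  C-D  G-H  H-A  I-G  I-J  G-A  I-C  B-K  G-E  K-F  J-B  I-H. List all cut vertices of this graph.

I

Removing I increases the component count from 1 to 2, so I is a cut vertex.
By contrast removing J leaves 1 component; it is not a cut vertex. No other vertex is a cut vertex either.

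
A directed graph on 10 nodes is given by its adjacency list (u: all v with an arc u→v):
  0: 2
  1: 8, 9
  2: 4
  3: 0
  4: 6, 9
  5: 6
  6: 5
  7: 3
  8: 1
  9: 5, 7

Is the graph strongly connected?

No

There is no directed path from 2 to 8, so the graph is not strongly connected.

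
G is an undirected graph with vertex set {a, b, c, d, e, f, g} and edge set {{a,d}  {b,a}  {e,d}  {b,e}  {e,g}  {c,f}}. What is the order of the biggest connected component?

Starting from c we can reach c, f. That is one component of size 2.
Starting from a we can reach a, b, d, e, g. That is one component of size 5.
The largest has 5 vertices.

5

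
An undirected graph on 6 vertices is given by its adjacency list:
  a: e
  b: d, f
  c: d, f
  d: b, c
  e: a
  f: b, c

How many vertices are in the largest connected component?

Starting from a we can reach a, e. That is one component of size 2.
Starting from b we can reach b, c, d, f. That is one component of size 4.
The largest has 4 vertices.

4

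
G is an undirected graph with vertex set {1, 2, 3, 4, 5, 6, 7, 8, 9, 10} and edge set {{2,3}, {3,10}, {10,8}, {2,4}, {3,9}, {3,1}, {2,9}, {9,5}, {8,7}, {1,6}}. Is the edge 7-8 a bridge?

Removing 7-8 leaves no path between 7 and 8: the component count goes from 1 to 2. So it is a bridge.

Yes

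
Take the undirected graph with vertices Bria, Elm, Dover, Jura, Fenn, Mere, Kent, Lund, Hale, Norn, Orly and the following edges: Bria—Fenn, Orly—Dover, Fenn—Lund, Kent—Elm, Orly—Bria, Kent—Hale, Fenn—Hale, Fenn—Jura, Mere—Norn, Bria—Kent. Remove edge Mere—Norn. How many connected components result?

Before removal there are 2 components.
Mere—Norn is a bridge — removing it separates Mere's side from Norn's side.
After removal: 3 components.

3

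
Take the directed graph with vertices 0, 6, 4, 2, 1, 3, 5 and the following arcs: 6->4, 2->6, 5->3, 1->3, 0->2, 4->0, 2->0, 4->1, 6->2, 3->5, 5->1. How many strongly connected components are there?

2

{0, 2, 4, 6} are all mutually reachable — one SCC of size 4.
{1, 3, 5} are all mutually reachable — one SCC of size 3.
That gives 2 strongly connected components.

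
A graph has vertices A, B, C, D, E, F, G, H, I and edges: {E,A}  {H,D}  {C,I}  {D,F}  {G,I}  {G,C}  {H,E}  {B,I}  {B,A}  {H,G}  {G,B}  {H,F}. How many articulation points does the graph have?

1

Removing H increases the component count from 1 to 2, so H is a cut vertex.
By contrast removing B leaves 1 component; it is not a cut vertex. No other vertex is a cut vertex either.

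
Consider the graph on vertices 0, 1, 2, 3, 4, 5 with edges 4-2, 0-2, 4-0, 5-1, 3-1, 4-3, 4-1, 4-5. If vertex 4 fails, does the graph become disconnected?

Deleting 4 raises the number of components from 1 to 2, so 4 is a cut vertex.

Yes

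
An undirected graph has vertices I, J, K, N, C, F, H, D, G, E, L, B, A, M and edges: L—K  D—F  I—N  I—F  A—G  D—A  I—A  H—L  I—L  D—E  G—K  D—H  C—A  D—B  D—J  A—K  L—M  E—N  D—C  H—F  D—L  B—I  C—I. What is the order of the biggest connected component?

14

Starting from A we can reach A, B, C, D, E, F, G, H, I, J, K, L, M, N. That is one component of size 14.
The largest has 14 vertices.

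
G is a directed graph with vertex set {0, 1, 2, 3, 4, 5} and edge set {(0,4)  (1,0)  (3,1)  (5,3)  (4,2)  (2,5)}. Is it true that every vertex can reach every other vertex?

From 2 we can reach every vertex (0, 1, 2, 3, 4, 5), and every vertex can reach 2 (0, 1, 2, 3, 4, 5). So the whole graph is one strongly connected component.

Yes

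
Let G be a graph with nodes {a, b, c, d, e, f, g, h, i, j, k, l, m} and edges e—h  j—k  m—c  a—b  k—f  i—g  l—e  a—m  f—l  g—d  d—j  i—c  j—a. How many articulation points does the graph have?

6

Removing a increases the component count from 1 to 2, so a is a cut vertex.
Removing e increases the component count from 1 to 2, so e is a cut vertex.
Removing f increases the component count from 1 to 2, so f is a cut vertex.
Likewise j, k, l are cut vertices.
By contrast removing m leaves 1 component; it is not a cut vertex. No other vertex is a cut vertex either.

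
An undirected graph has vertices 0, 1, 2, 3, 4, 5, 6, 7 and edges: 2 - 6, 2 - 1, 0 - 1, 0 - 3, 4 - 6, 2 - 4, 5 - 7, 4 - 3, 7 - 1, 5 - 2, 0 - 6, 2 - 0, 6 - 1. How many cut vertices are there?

Removing 3, for instance, still leaves 1 component. No single vertex removal increases the component count — the graph has no articulation points.

0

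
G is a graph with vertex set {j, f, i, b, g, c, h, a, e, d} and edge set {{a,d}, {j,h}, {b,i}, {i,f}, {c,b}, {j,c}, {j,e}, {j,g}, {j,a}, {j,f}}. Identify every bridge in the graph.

The edges on the cycle j-c-b-i-f-j are not bridges since each lies on that cycle.
But removing j - g disconnects j from g; removing j - a disconnects j from a; removing j - e disconnects j from e; removing d - a disconnects d from a — these are bridges.
In total 5 edges are bridges.

a-d, a-j, e-j, g-j, h-j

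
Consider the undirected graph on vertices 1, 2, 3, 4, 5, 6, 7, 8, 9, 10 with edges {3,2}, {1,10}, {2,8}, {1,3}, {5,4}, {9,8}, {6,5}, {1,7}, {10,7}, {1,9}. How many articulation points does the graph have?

Removing 1 increases the component count from 2 to 3, so 1 is a cut vertex.
Removing 5 increases the component count from 2 to 3, so 5 is a cut vertex.
By contrast removing 6 leaves 2 components; it is not a cut vertex. No other vertex is a cut vertex either.

2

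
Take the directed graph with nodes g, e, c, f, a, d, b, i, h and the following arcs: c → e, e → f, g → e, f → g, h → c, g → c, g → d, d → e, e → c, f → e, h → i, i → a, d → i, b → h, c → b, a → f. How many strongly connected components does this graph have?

1

{a, b, c, d, e, f, g, h, i} are all mutually reachable — one SCC of size 9.
That gives 1 strongly connected component.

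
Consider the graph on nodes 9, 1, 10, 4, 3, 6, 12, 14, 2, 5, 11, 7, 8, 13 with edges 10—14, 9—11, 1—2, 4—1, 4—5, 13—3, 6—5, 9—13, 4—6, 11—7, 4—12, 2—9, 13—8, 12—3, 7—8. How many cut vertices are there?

1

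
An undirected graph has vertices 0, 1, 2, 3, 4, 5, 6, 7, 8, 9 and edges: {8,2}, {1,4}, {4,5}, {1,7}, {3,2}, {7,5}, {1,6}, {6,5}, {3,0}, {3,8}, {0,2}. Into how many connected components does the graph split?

9 is isolated — a component by itself.
Starting from 0 we can reach 0, 2, 3, 8. That is one component of size 4.
Starting from 1 we can reach 1, 4, 5, 6, 7. That is one component of size 5.
Total: 3 components.

3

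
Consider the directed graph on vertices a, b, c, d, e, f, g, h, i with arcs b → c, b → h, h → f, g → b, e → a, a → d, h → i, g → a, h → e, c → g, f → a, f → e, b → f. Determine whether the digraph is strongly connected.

No

There is no directed path from h to g, so the graph is not strongly connected.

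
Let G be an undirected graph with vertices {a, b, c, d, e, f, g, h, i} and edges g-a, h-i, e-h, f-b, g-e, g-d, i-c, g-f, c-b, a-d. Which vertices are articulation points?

g

Removing g increases the component count from 1 to 2, so g is a cut vertex.
By contrast removing a leaves 1 component; it is not a cut vertex. No other vertex is a cut vertex either.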